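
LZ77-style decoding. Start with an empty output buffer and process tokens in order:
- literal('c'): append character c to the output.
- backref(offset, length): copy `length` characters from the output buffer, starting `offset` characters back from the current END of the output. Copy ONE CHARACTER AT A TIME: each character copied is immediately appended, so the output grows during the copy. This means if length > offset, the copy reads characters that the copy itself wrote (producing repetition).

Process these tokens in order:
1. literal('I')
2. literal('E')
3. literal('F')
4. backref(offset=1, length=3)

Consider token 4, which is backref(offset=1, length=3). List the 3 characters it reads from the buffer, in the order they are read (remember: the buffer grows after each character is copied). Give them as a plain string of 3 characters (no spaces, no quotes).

Token 1: literal('I'). Output: "I"
Token 2: literal('E'). Output: "IE"
Token 3: literal('F'). Output: "IEF"
Token 4: backref(off=1, len=3). Buffer before: "IEF" (len 3)
  byte 1: read out[2]='F', append. Buffer now: "IEFF"
  byte 2: read out[3]='F', append. Buffer now: "IEFFF"
  byte 3: read out[4]='F', append. Buffer now: "IEFFFF"

Answer: FFF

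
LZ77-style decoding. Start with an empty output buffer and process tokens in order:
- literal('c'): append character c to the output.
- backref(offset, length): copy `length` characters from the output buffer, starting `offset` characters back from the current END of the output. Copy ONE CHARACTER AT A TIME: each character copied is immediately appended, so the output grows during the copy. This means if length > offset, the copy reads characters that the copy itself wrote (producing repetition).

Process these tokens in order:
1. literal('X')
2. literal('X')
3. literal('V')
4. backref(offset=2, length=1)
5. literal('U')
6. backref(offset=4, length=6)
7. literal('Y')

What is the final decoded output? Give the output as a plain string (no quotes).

Token 1: literal('X'). Output: "X"
Token 2: literal('X'). Output: "XX"
Token 3: literal('V'). Output: "XXV"
Token 4: backref(off=2, len=1). Copied 'X' from pos 1. Output: "XXVX"
Token 5: literal('U'). Output: "XXVXU"
Token 6: backref(off=4, len=6) (overlapping!). Copied 'XVXUXV' from pos 1. Output: "XXVXUXVXUXV"
Token 7: literal('Y'). Output: "XXVXUXVXUXVY"

Answer: XXVXUXVXUXVY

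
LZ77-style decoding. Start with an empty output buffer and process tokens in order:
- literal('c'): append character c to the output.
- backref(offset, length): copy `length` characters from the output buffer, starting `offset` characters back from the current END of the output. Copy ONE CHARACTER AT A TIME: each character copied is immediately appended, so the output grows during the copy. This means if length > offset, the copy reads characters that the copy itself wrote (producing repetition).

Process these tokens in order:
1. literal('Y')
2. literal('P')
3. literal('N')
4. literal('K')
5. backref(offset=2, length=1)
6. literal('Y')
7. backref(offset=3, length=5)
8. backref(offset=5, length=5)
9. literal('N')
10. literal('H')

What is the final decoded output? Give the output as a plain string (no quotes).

Answer: YPNKNYKNYKNKNYKNNH

Derivation:
Token 1: literal('Y'). Output: "Y"
Token 2: literal('P'). Output: "YP"
Token 3: literal('N'). Output: "YPN"
Token 4: literal('K'). Output: "YPNK"
Token 5: backref(off=2, len=1). Copied 'N' from pos 2. Output: "YPNKN"
Token 6: literal('Y'). Output: "YPNKNY"
Token 7: backref(off=3, len=5) (overlapping!). Copied 'KNYKN' from pos 3. Output: "YPNKNYKNYKN"
Token 8: backref(off=5, len=5). Copied 'KNYKN' from pos 6. Output: "YPNKNYKNYKNKNYKN"
Token 9: literal('N'). Output: "YPNKNYKNYKNKNYKNN"
Token 10: literal('H'). Output: "YPNKNYKNYKNKNYKNNH"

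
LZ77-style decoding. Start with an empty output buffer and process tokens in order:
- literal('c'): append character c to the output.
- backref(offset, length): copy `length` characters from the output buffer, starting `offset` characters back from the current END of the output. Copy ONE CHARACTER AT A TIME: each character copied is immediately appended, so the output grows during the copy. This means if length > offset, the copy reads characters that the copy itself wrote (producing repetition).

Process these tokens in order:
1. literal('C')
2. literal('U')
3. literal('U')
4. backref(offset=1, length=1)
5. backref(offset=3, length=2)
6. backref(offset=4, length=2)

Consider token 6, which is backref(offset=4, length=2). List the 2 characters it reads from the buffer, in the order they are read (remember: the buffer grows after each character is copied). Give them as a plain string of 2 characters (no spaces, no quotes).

Answer: UU

Derivation:
Token 1: literal('C'). Output: "C"
Token 2: literal('U'). Output: "CU"
Token 3: literal('U'). Output: "CUU"
Token 4: backref(off=1, len=1). Copied 'U' from pos 2. Output: "CUUU"
Token 5: backref(off=3, len=2). Copied 'UU' from pos 1. Output: "CUUUUU"
Token 6: backref(off=4, len=2). Buffer before: "CUUUUU" (len 6)
  byte 1: read out[2]='U', append. Buffer now: "CUUUUUU"
  byte 2: read out[3]='U', append. Buffer now: "CUUUUUUU"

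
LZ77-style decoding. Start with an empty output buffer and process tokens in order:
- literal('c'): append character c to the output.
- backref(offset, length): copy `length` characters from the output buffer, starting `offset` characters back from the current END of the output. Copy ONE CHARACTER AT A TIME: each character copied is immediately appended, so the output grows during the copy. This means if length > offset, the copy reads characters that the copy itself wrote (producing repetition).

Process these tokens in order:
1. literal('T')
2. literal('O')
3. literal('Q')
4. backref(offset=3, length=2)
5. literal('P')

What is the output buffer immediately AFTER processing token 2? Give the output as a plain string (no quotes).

Token 1: literal('T'). Output: "T"
Token 2: literal('O'). Output: "TO"

Answer: TO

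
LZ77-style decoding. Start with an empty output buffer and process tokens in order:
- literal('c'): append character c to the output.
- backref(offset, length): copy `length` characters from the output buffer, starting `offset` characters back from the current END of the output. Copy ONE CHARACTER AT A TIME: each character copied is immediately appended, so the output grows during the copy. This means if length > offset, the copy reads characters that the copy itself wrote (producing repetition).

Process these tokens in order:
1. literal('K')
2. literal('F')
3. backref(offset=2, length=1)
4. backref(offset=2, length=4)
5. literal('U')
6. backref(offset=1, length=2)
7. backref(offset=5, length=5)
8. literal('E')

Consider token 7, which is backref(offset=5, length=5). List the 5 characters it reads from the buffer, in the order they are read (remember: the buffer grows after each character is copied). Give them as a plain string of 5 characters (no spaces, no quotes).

Answer: FKUUU

Derivation:
Token 1: literal('K'). Output: "K"
Token 2: literal('F'). Output: "KF"
Token 3: backref(off=2, len=1). Copied 'K' from pos 0. Output: "KFK"
Token 4: backref(off=2, len=4) (overlapping!). Copied 'FKFK' from pos 1. Output: "KFKFKFK"
Token 5: literal('U'). Output: "KFKFKFKU"
Token 6: backref(off=1, len=2) (overlapping!). Copied 'UU' from pos 7. Output: "KFKFKFKUUU"
Token 7: backref(off=5, len=5). Buffer before: "KFKFKFKUUU" (len 10)
  byte 1: read out[5]='F', append. Buffer now: "KFKFKFKUUUF"
  byte 2: read out[6]='K', append. Buffer now: "KFKFKFKUUUFK"
  byte 3: read out[7]='U', append. Buffer now: "KFKFKFKUUUFKU"
  byte 4: read out[8]='U', append. Buffer now: "KFKFKFKUUUFKUU"
  byte 5: read out[9]='U', append. Buffer now: "KFKFKFKUUUFKUUU"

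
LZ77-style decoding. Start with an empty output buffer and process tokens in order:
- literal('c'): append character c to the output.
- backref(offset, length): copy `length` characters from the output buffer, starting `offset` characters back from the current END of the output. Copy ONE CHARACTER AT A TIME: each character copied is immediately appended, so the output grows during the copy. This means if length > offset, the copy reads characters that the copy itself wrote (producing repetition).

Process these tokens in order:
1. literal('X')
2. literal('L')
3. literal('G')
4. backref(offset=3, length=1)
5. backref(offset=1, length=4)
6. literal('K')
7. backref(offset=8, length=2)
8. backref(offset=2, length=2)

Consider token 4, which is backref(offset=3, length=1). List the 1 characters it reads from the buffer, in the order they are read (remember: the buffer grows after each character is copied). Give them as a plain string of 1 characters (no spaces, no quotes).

Token 1: literal('X'). Output: "X"
Token 2: literal('L'). Output: "XL"
Token 3: literal('G'). Output: "XLG"
Token 4: backref(off=3, len=1). Buffer before: "XLG" (len 3)
  byte 1: read out[0]='X', append. Buffer now: "XLGX"

Answer: X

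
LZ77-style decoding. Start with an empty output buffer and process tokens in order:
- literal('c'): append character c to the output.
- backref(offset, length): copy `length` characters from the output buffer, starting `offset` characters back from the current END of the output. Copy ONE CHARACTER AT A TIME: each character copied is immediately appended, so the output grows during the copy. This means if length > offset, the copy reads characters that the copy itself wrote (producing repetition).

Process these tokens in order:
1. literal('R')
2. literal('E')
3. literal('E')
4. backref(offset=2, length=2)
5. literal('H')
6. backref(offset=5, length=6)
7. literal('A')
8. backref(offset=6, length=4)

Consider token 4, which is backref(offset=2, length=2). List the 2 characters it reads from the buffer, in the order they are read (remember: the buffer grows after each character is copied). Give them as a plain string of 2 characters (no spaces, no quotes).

Answer: EE

Derivation:
Token 1: literal('R'). Output: "R"
Token 2: literal('E'). Output: "RE"
Token 3: literal('E'). Output: "REE"
Token 4: backref(off=2, len=2). Buffer before: "REE" (len 3)
  byte 1: read out[1]='E', append. Buffer now: "REEE"
  byte 2: read out[2]='E', append. Buffer now: "REEEE"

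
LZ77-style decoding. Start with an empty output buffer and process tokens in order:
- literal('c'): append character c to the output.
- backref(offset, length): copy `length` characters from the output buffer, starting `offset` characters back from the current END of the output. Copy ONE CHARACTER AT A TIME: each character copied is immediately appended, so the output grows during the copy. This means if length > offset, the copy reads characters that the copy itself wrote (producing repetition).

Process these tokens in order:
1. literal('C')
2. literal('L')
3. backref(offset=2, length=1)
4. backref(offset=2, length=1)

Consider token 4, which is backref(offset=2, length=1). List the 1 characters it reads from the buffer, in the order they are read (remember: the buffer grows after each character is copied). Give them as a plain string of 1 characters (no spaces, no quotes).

Token 1: literal('C'). Output: "C"
Token 2: literal('L'). Output: "CL"
Token 3: backref(off=2, len=1). Copied 'C' from pos 0. Output: "CLC"
Token 4: backref(off=2, len=1). Buffer before: "CLC" (len 3)
  byte 1: read out[1]='L', append. Buffer now: "CLCL"

Answer: L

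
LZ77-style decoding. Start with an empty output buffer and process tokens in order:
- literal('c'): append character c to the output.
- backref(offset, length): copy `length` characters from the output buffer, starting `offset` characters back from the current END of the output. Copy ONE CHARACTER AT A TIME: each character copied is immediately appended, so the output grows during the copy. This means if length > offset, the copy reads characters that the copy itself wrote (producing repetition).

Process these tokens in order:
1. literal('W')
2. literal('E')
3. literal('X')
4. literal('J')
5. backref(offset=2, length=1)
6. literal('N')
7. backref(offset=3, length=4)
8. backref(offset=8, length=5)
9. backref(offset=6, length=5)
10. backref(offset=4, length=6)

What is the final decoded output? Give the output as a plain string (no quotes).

Answer: WEXJXNJXNJXJXNJJXJXNXJXNXJ

Derivation:
Token 1: literal('W'). Output: "W"
Token 2: literal('E'). Output: "WE"
Token 3: literal('X'). Output: "WEX"
Token 4: literal('J'). Output: "WEXJ"
Token 5: backref(off=2, len=1). Copied 'X' from pos 2. Output: "WEXJX"
Token 6: literal('N'). Output: "WEXJXN"
Token 7: backref(off=3, len=4) (overlapping!). Copied 'JXNJ' from pos 3. Output: "WEXJXNJXNJ"
Token 8: backref(off=8, len=5). Copied 'XJXNJ' from pos 2. Output: "WEXJXNJXNJXJXNJ"
Token 9: backref(off=6, len=5). Copied 'JXJXN' from pos 9. Output: "WEXJXNJXNJXJXNJJXJXN"
Token 10: backref(off=4, len=6) (overlapping!). Copied 'XJXNXJ' from pos 16. Output: "WEXJXNJXNJXJXNJJXJXNXJXNXJ"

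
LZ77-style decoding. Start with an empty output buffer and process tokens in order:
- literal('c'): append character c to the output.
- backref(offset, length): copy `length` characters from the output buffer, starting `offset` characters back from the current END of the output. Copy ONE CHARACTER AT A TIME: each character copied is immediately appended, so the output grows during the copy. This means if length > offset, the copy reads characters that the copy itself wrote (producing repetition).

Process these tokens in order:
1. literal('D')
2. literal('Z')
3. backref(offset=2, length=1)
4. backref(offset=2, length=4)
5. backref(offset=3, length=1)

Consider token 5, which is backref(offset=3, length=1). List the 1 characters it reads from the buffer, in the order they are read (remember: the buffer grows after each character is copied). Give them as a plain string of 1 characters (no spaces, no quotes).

Token 1: literal('D'). Output: "D"
Token 2: literal('Z'). Output: "DZ"
Token 3: backref(off=2, len=1). Copied 'D' from pos 0. Output: "DZD"
Token 4: backref(off=2, len=4) (overlapping!). Copied 'ZDZD' from pos 1. Output: "DZDZDZD"
Token 5: backref(off=3, len=1). Buffer before: "DZDZDZD" (len 7)
  byte 1: read out[4]='D', append. Buffer now: "DZDZDZDD"

Answer: D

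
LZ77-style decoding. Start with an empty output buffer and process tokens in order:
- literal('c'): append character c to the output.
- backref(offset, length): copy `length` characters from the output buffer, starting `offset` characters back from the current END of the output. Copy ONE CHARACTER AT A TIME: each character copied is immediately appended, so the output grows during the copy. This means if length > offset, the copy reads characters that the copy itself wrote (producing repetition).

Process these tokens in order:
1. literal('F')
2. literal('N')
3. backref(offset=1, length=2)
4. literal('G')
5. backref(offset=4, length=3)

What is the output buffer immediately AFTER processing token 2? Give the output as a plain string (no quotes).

Token 1: literal('F'). Output: "F"
Token 2: literal('N'). Output: "FN"

Answer: FN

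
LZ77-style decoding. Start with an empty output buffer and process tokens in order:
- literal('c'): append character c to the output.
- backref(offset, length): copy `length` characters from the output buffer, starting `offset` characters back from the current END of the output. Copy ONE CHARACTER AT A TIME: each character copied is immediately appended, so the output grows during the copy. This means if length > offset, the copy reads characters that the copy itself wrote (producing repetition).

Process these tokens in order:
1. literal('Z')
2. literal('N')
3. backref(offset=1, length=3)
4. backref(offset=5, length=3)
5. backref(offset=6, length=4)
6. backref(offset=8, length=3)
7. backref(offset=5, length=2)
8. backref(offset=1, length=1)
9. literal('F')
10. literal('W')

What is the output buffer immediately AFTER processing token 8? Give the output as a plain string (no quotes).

Answer: ZNNNNZNNNNNZNZNNZZ

Derivation:
Token 1: literal('Z'). Output: "Z"
Token 2: literal('N'). Output: "ZN"
Token 3: backref(off=1, len=3) (overlapping!). Copied 'NNN' from pos 1. Output: "ZNNNN"
Token 4: backref(off=5, len=3). Copied 'ZNN' from pos 0. Output: "ZNNNNZNN"
Token 5: backref(off=6, len=4). Copied 'NNNZ' from pos 2. Output: "ZNNNNZNNNNNZ"
Token 6: backref(off=8, len=3). Copied 'NZN' from pos 4. Output: "ZNNNNZNNNNNZNZN"
Token 7: backref(off=5, len=2). Copied 'NZ' from pos 10. Output: "ZNNNNZNNNNNZNZNNZ"
Token 8: backref(off=1, len=1). Copied 'Z' from pos 16. Output: "ZNNNNZNNNNNZNZNNZZ"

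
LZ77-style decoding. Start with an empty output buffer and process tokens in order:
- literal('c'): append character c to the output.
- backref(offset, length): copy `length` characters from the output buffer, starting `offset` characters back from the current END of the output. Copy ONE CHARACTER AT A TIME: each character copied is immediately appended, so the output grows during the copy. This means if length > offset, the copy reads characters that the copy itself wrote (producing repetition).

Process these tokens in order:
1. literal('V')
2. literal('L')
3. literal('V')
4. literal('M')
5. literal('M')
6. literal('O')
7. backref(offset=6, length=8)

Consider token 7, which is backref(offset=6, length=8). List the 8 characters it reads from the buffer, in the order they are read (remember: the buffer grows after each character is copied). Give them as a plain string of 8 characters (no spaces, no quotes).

Answer: VLVMMOVL

Derivation:
Token 1: literal('V'). Output: "V"
Token 2: literal('L'). Output: "VL"
Token 3: literal('V'). Output: "VLV"
Token 4: literal('M'). Output: "VLVM"
Token 5: literal('M'). Output: "VLVMM"
Token 6: literal('O'). Output: "VLVMMO"
Token 7: backref(off=6, len=8). Buffer before: "VLVMMO" (len 6)
  byte 1: read out[0]='V', append. Buffer now: "VLVMMOV"
  byte 2: read out[1]='L', append. Buffer now: "VLVMMOVL"
  byte 3: read out[2]='V', append. Buffer now: "VLVMMOVLV"
  byte 4: read out[3]='M', append. Buffer now: "VLVMMOVLVM"
  byte 5: read out[4]='M', append. Buffer now: "VLVMMOVLVMM"
  byte 6: read out[5]='O', append. Buffer now: "VLVMMOVLVMMO"
  byte 7: read out[6]='V', append. Buffer now: "VLVMMOVLVMMOV"
  byte 8: read out[7]='L', append. Buffer now: "VLVMMOVLVMMOVL"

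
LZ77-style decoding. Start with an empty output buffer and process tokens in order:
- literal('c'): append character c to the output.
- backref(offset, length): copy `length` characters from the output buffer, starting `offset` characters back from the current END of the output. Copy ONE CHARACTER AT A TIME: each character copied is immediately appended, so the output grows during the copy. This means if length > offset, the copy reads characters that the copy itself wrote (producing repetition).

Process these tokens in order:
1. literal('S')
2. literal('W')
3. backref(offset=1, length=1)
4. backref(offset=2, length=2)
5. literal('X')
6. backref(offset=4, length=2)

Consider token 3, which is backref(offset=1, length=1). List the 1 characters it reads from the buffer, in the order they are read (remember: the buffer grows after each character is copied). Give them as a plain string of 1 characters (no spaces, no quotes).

Token 1: literal('S'). Output: "S"
Token 2: literal('W'). Output: "SW"
Token 3: backref(off=1, len=1). Buffer before: "SW" (len 2)
  byte 1: read out[1]='W', append. Buffer now: "SWW"

Answer: W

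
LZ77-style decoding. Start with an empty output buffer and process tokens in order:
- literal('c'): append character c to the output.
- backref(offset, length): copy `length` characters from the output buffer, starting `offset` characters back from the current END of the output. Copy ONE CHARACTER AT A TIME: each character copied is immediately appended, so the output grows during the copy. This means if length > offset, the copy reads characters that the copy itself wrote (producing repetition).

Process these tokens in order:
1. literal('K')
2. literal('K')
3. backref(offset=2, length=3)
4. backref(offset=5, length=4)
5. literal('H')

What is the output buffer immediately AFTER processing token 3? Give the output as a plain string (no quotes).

Token 1: literal('K'). Output: "K"
Token 2: literal('K'). Output: "KK"
Token 3: backref(off=2, len=3) (overlapping!). Copied 'KKK' from pos 0. Output: "KKKKK"

Answer: KKKKK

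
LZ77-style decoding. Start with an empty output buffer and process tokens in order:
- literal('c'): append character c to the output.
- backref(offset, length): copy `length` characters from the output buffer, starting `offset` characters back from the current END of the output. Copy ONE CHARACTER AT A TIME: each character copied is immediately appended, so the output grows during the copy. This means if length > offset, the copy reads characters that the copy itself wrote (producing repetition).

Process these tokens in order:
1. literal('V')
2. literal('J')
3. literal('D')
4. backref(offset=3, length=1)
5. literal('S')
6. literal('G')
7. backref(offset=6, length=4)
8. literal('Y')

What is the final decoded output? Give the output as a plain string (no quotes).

Token 1: literal('V'). Output: "V"
Token 2: literal('J'). Output: "VJ"
Token 3: literal('D'). Output: "VJD"
Token 4: backref(off=3, len=1). Copied 'V' from pos 0. Output: "VJDV"
Token 5: literal('S'). Output: "VJDVS"
Token 6: literal('G'). Output: "VJDVSG"
Token 7: backref(off=6, len=4). Copied 'VJDV' from pos 0. Output: "VJDVSGVJDV"
Token 8: literal('Y'). Output: "VJDVSGVJDVY"

Answer: VJDVSGVJDVY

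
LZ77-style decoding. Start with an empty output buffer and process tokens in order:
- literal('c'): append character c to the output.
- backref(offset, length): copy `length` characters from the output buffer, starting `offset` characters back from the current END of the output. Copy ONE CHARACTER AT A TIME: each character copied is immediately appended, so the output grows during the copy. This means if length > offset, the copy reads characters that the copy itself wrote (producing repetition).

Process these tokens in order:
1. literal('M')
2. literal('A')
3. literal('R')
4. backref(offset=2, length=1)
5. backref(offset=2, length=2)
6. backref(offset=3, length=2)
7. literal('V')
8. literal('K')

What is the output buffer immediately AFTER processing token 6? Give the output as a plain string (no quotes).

Token 1: literal('M'). Output: "M"
Token 2: literal('A'). Output: "MA"
Token 3: literal('R'). Output: "MAR"
Token 4: backref(off=2, len=1). Copied 'A' from pos 1. Output: "MARA"
Token 5: backref(off=2, len=2). Copied 'RA' from pos 2. Output: "MARARA"
Token 6: backref(off=3, len=2). Copied 'AR' from pos 3. Output: "MARARAAR"

Answer: MARARAAR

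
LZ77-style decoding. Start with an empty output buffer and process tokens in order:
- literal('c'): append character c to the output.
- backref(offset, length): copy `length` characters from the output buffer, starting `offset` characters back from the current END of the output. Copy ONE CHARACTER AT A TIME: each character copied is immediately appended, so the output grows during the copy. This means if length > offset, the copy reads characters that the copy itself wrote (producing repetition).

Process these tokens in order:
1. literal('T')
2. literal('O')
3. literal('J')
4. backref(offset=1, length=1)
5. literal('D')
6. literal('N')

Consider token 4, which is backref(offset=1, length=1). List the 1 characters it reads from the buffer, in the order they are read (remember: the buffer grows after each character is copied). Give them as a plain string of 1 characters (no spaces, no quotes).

Token 1: literal('T'). Output: "T"
Token 2: literal('O'). Output: "TO"
Token 3: literal('J'). Output: "TOJ"
Token 4: backref(off=1, len=1). Buffer before: "TOJ" (len 3)
  byte 1: read out[2]='J', append. Buffer now: "TOJJ"

Answer: J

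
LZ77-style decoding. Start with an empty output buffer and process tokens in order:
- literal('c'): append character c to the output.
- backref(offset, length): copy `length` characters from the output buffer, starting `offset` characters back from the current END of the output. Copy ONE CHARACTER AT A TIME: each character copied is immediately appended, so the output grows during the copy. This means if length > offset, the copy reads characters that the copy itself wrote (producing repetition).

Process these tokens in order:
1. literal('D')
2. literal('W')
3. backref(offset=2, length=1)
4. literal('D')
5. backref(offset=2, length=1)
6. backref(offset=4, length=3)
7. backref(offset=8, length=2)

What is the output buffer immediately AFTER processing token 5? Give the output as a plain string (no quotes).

Token 1: literal('D'). Output: "D"
Token 2: literal('W'). Output: "DW"
Token 3: backref(off=2, len=1). Copied 'D' from pos 0. Output: "DWD"
Token 4: literal('D'). Output: "DWDD"
Token 5: backref(off=2, len=1). Copied 'D' from pos 2. Output: "DWDDD"

Answer: DWDDD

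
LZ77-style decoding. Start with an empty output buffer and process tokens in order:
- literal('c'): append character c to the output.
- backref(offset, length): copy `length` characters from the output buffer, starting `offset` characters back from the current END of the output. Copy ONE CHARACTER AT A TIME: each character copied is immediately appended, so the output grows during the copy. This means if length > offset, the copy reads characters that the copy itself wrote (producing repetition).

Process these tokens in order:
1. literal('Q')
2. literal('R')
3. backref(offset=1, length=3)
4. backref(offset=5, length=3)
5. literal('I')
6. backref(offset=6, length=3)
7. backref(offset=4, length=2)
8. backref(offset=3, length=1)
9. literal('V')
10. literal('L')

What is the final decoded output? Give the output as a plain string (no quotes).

Answer: QRRRRQRRIRRQIRQVL

Derivation:
Token 1: literal('Q'). Output: "Q"
Token 2: literal('R'). Output: "QR"
Token 3: backref(off=1, len=3) (overlapping!). Copied 'RRR' from pos 1. Output: "QRRRR"
Token 4: backref(off=5, len=3). Copied 'QRR' from pos 0. Output: "QRRRRQRR"
Token 5: literal('I'). Output: "QRRRRQRRI"
Token 6: backref(off=6, len=3). Copied 'RRQ' from pos 3. Output: "QRRRRQRRIRRQ"
Token 7: backref(off=4, len=2). Copied 'IR' from pos 8. Output: "QRRRRQRRIRRQIR"
Token 8: backref(off=3, len=1). Copied 'Q' from pos 11. Output: "QRRRRQRRIRRQIRQ"
Token 9: literal('V'). Output: "QRRRRQRRIRRQIRQV"
Token 10: literal('L'). Output: "QRRRRQRRIRRQIRQVL"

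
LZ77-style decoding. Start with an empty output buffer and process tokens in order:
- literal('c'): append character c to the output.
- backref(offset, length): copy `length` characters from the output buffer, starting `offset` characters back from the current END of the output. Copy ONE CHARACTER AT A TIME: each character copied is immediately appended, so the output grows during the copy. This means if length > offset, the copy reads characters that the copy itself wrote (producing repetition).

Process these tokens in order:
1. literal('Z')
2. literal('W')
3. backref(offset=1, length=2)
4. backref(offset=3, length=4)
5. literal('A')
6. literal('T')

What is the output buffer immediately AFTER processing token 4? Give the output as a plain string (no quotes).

Answer: ZWWWWWWW

Derivation:
Token 1: literal('Z'). Output: "Z"
Token 2: literal('W'). Output: "ZW"
Token 3: backref(off=1, len=2) (overlapping!). Copied 'WW' from pos 1. Output: "ZWWW"
Token 4: backref(off=3, len=4) (overlapping!). Copied 'WWWW' from pos 1. Output: "ZWWWWWWW"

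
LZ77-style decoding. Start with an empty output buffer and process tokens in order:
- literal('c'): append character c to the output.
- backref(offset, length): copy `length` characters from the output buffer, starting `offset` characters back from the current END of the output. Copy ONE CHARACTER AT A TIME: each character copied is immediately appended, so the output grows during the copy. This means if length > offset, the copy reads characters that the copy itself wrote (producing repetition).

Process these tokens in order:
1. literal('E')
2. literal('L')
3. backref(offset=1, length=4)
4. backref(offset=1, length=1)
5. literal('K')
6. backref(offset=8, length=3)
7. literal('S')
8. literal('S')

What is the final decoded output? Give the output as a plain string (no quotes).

Token 1: literal('E'). Output: "E"
Token 2: literal('L'). Output: "EL"
Token 3: backref(off=1, len=4) (overlapping!). Copied 'LLLL' from pos 1. Output: "ELLLLL"
Token 4: backref(off=1, len=1). Copied 'L' from pos 5. Output: "ELLLLLL"
Token 5: literal('K'). Output: "ELLLLLLK"
Token 6: backref(off=8, len=3). Copied 'ELL' from pos 0. Output: "ELLLLLLKELL"
Token 7: literal('S'). Output: "ELLLLLLKELLS"
Token 8: literal('S'). Output: "ELLLLLLKELLSS"

Answer: ELLLLLLKELLSS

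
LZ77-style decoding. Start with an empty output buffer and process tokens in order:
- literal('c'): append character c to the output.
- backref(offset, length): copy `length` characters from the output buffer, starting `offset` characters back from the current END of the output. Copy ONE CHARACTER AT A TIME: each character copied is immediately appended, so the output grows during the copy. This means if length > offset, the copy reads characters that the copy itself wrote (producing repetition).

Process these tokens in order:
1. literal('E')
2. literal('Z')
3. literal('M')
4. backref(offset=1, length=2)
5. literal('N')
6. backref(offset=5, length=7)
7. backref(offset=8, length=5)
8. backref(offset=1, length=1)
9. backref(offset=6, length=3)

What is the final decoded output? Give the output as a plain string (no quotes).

Answer: EZMMMNZMMMNZMNZMMMMNZM

Derivation:
Token 1: literal('E'). Output: "E"
Token 2: literal('Z'). Output: "EZ"
Token 3: literal('M'). Output: "EZM"
Token 4: backref(off=1, len=2) (overlapping!). Copied 'MM' from pos 2. Output: "EZMMM"
Token 5: literal('N'). Output: "EZMMMN"
Token 6: backref(off=5, len=7) (overlapping!). Copied 'ZMMMNZM' from pos 1. Output: "EZMMMNZMMMNZM"
Token 7: backref(off=8, len=5). Copied 'NZMMM' from pos 5. Output: "EZMMMNZMMMNZMNZMMM"
Token 8: backref(off=1, len=1). Copied 'M' from pos 17. Output: "EZMMMNZMMMNZMNZMMMM"
Token 9: backref(off=6, len=3). Copied 'NZM' from pos 13. Output: "EZMMMNZMMMNZMNZMMMMNZM"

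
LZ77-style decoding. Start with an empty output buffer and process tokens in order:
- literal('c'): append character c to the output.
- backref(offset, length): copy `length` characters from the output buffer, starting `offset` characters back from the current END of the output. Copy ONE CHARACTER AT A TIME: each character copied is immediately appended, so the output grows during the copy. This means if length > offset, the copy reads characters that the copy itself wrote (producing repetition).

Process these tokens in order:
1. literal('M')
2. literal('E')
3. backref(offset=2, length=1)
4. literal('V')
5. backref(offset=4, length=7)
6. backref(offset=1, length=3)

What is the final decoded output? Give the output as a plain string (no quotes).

Answer: MEMVMEMVMEMMMM

Derivation:
Token 1: literal('M'). Output: "M"
Token 2: literal('E'). Output: "ME"
Token 3: backref(off=2, len=1). Copied 'M' from pos 0. Output: "MEM"
Token 4: literal('V'). Output: "MEMV"
Token 5: backref(off=4, len=7) (overlapping!). Copied 'MEMVMEM' from pos 0. Output: "MEMVMEMVMEM"
Token 6: backref(off=1, len=3) (overlapping!). Copied 'MMM' from pos 10. Output: "MEMVMEMVMEMMMM"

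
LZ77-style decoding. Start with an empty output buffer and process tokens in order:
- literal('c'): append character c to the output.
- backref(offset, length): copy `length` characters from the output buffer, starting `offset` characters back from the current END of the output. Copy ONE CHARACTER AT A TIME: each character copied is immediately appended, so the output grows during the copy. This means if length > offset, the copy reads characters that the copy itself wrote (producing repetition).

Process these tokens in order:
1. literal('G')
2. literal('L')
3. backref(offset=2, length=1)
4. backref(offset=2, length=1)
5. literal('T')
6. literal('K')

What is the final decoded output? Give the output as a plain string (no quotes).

Token 1: literal('G'). Output: "G"
Token 2: literal('L'). Output: "GL"
Token 3: backref(off=2, len=1). Copied 'G' from pos 0. Output: "GLG"
Token 4: backref(off=2, len=1). Copied 'L' from pos 1. Output: "GLGL"
Token 5: literal('T'). Output: "GLGLT"
Token 6: literal('K'). Output: "GLGLTK"

Answer: GLGLTK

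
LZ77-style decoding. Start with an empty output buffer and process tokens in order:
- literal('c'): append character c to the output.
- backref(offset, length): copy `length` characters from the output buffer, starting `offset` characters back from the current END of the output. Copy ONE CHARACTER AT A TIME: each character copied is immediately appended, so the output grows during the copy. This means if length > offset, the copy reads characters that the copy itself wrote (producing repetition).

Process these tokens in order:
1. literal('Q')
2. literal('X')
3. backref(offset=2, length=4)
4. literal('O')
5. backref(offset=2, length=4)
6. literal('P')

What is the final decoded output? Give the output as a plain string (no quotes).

Answer: QXQXQXOXOXOP

Derivation:
Token 1: literal('Q'). Output: "Q"
Token 2: literal('X'). Output: "QX"
Token 3: backref(off=2, len=4) (overlapping!). Copied 'QXQX' from pos 0. Output: "QXQXQX"
Token 4: literal('O'). Output: "QXQXQXO"
Token 5: backref(off=2, len=4) (overlapping!). Copied 'XOXO' from pos 5. Output: "QXQXQXOXOXO"
Token 6: literal('P'). Output: "QXQXQXOXOXOP"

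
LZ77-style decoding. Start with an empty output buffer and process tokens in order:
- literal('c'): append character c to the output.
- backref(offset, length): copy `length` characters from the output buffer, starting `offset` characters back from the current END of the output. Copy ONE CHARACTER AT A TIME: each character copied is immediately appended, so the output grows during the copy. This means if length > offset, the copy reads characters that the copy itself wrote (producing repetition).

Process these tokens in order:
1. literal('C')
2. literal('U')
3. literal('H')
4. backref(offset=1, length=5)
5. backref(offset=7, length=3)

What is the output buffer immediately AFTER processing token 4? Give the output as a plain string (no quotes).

Answer: CUHHHHHH

Derivation:
Token 1: literal('C'). Output: "C"
Token 2: literal('U'). Output: "CU"
Token 3: literal('H'). Output: "CUH"
Token 4: backref(off=1, len=5) (overlapping!). Copied 'HHHHH' from pos 2. Output: "CUHHHHHH"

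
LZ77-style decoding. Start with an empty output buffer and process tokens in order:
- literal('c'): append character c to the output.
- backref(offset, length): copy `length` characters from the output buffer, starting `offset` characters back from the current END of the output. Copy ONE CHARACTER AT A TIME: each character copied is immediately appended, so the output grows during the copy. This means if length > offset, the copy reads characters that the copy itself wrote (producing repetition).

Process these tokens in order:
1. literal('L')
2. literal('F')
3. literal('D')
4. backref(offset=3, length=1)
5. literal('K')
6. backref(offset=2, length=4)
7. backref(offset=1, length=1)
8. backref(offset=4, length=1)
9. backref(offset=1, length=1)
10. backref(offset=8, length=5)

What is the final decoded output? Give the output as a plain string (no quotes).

Answer: LFDLKLKLKKKKKLKLK

Derivation:
Token 1: literal('L'). Output: "L"
Token 2: literal('F'). Output: "LF"
Token 3: literal('D'). Output: "LFD"
Token 4: backref(off=3, len=1). Copied 'L' from pos 0. Output: "LFDL"
Token 5: literal('K'). Output: "LFDLK"
Token 6: backref(off=2, len=4) (overlapping!). Copied 'LKLK' from pos 3. Output: "LFDLKLKLK"
Token 7: backref(off=1, len=1). Copied 'K' from pos 8. Output: "LFDLKLKLKK"
Token 8: backref(off=4, len=1). Copied 'K' from pos 6. Output: "LFDLKLKLKKK"
Token 9: backref(off=1, len=1). Copied 'K' from pos 10. Output: "LFDLKLKLKKKK"
Token 10: backref(off=8, len=5). Copied 'KLKLK' from pos 4. Output: "LFDLKLKLKKKKKLKLK"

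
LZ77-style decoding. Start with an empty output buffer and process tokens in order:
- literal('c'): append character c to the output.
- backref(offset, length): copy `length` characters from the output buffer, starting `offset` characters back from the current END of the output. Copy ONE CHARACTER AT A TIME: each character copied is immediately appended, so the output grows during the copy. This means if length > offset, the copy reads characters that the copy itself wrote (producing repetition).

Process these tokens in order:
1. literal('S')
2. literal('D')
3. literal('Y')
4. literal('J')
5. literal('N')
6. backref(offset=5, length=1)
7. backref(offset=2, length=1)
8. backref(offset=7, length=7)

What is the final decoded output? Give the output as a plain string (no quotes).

Answer: SDYJNSNSDYJNSN

Derivation:
Token 1: literal('S'). Output: "S"
Token 2: literal('D'). Output: "SD"
Token 3: literal('Y'). Output: "SDY"
Token 4: literal('J'). Output: "SDYJ"
Token 5: literal('N'). Output: "SDYJN"
Token 6: backref(off=5, len=1). Copied 'S' from pos 0. Output: "SDYJNS"
Token 7: backref(off=2, len=1). Copied 'N' from pos 4. Output: "SDYJNSN"
Token 8: backref(off=7, len=7). Copied 'SDYJNSN' from pos 0. Output: "SDYJNSNSDYJNSN"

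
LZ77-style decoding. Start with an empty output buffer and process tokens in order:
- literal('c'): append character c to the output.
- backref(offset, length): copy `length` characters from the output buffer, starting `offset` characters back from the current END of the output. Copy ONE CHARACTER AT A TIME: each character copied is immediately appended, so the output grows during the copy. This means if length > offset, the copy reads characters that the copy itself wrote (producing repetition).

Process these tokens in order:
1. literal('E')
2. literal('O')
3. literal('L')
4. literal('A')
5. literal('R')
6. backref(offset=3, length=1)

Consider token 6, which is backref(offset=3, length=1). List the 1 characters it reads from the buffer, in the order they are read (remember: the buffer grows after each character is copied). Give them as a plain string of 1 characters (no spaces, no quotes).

Token 1: literal('E'). Output: "E"
Token 2: literal('O'). Output: "EO"
Token 3: literal('L'). Output: "EOL"
Token 4: literal('A'). Output: "EOLA"
Token 5: literal('R'). Output: "EOLAR"
Token 6: backref(off=3, len=1). Buffer before: "EOLAR" (len 5)
  byte 1: read out[2]='L', append. Buffer now: "EOLARL"

Answer: L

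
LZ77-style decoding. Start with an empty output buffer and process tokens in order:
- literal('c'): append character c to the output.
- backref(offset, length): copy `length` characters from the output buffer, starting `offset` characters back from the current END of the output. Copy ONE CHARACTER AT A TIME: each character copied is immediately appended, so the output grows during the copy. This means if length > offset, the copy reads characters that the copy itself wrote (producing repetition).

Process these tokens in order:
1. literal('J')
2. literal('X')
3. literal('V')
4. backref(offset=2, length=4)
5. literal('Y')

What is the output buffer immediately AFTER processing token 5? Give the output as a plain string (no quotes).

Token 1: literal('J'). Output: "J"
Token 2: literal('X'). Output: "JX"
Token 3: literal('V'). Output: "JXV"
Token 4: backref(off=2, len=4) (overlapping!). Copied 'XVXV' from pos 1. Output: "JXVXVXV"
Token 5: literal('Y'). Output: "JXVXVXVY"

Answer: JXVXVXVY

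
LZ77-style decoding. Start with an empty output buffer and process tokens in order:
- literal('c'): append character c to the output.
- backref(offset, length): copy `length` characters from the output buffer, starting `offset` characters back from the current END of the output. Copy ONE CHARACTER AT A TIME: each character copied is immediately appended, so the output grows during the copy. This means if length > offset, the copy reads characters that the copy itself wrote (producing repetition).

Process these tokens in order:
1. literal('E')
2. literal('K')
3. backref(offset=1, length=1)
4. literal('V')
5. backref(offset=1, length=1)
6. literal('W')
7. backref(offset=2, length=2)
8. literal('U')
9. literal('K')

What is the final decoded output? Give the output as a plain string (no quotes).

Answer: EKKVVWVWUK

Derivation:
Token 1: literal('E'). Output: "E"
Token 2: literal('K'). Output: "EK"
Token 3: backref(off=1, len=1). Copied 'K' from pos 1. Output: "EKK"
Token 4: literal('V'). Output: "EKKV"
Token 5: backref(off=1, len=1). Copied 'V' from pos 3. Output: "EKKVV"
Token 6: literal('W'). Output: "EKKVVW"
Token 7: backref(off=2, len=2). Copied 'VW' from pos 4. Output: "EKKVVWVW"
Token 8: literal('U'). Output: "EKKVVWVWU"
Token 9: literal('K'). Output: "EKKVVWVWUK"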